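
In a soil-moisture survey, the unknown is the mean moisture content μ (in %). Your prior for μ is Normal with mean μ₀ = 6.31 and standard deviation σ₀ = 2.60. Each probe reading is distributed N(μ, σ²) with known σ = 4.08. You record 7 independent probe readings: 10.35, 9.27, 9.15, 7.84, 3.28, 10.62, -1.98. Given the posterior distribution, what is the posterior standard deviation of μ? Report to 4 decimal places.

1.3263

For Normal data with known variance σ², a Normal(μ₀, σ₀²) prior on μ is conjugate. Posterior precision = 1/σ₀² + n/σ²; posterior mean is the precision-weighted average of μ₀ and x̄.
σ₀² = 2.60² = 6.76, σ² = 4.08² = 16.6464; σ² + n·σ₀² = 16.6464 + 7·6.76 = 63.9664.
Posterior precision = 1/σ₀² + n/σ² = 1/6.76 + 7/16.6464 = (σ² + n·σ₀²)/(σ₀²σ²) = 63.9664/(6.76·16.6464); posterior variance σₙ² = σ₀²σ²/(σ² + n·σ₀²) = 6.76·16.6464/63.9664 = 1.759200.
Posterior SD = √σₙ² = √(6.76·16.6464/63.9664) = 1.3263.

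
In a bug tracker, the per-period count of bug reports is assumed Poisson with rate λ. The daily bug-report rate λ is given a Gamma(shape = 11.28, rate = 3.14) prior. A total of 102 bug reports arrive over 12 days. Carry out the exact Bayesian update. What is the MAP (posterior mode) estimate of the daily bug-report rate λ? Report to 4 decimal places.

7.4161

With a Gamma(shape α, rate β) prior, the Poisson likelihood is conjugate: the posterior is Gamma(α + ΣXᵢ, β + n).
Posterior: Gamma(α+S, β+n) = Gamma(11.28+102, 3.14+12) = Gamma(113.28, 15.14).
Mode of Gamma(α,β) for α≥1 is (α−1)/β = 112.28/15.14 = 7.4161.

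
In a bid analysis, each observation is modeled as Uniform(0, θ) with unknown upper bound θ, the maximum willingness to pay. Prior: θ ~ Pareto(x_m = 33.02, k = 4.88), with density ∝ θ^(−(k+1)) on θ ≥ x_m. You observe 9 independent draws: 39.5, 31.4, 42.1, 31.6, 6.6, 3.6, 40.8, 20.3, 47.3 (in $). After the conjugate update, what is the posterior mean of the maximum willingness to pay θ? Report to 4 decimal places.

A Pareto(scale x_m, shape k) prior on the upper bound θ of Uniform(0, θ) is conjugate: posterior is Pareto(max(x_m, max xᵢ), k + n).
Sample maximum = 47.3; prior scale x_m = 33.02 → posterior scale = max = 47.30.
Posterior shape = 4.88 + 9 = 13.88.
E[θ|data] = k·x_m/(k−1) = 13.88·47.30/12.88 = 50.9724.

50.9724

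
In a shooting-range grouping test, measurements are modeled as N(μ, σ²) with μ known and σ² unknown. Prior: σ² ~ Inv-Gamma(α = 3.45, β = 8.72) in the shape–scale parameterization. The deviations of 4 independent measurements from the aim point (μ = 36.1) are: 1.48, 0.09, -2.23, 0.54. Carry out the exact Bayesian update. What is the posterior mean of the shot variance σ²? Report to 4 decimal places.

2.7981

With known mean μ and an Inverse-Gamma(α, β) prior on σ², the Normal likelihood is conjugate: posterior is Inv-Gamma(α + n/2, β + Σ(xᵢ−μ)²/2).
Σ(xᵢ−μ)² = (1.48)² + (0.09)² + (-2.23)² + (0.54)² = 7.4630.
Posterior: Inv-Gamma(3.45 + 4/2, 8.72 + 7.4630/2) = Inv-Gamma(5.45, 12.45150).
E[σ²|data] = β/(α−1) = 12.45150/4.45 = 2.7981.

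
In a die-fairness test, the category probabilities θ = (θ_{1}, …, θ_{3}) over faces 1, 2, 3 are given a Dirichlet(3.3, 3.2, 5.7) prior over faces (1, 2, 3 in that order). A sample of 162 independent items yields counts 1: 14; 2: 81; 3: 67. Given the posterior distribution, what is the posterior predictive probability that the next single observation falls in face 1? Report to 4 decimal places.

0.0993

The Dirichlet prior is conjugate to the Multinomial likelihood: each posterior αⱼ = prior αⱼ + observed count nⱼ.
Posterior concentration: (17.3, 84.2, 72.7), total = 174.2.
P(next = 1 | data) = α_{1}/Σα = 0.0993.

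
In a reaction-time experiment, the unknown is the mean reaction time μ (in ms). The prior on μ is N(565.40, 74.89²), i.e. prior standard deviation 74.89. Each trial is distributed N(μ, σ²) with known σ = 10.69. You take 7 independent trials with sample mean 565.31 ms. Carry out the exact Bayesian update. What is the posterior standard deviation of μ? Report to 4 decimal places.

For Normal data with known variance σ², a Normal(μ₀, σ₀²) prior on μ is conjugate. Posterior precision = 1/σ₀² + n/σ²; posterior mean is the precision-weighted average of μ₀ and x̄.
σ₀² = 74.89² = 5608.5121, σ² = 10.69² = 114.2761; σ² + n·σ₀² = 114.2761 + 7·5608.5121 = 39373.8608.
Posterior precision = 1/σ₀² + n/σ² = 1/5608.5121 + 7/114.2761 = (σ² + n·σ₀²)/(σ₀²σ²) = 39373.8608/(5608.5121·114.2761); posterior variance σₙ² = σ₀²σ²/(σ² + n·σ₀²) = 5608.5121·114.2761/39373.8608 = 16.277776.
Posterior SD = √σₙ² = √(5608.5121·114.2761/39373.8608) = 4.0346.

4.0346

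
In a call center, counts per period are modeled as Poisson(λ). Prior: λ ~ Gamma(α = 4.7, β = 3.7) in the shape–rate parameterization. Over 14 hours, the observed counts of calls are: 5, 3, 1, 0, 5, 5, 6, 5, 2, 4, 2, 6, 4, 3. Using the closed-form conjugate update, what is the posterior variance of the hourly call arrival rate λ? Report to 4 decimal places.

With a Gamma(shape α, rate β) prior, the Poisson likelihood is conjugate: the posterior is Gamma(α + ΣXᵢ, β + n).
Sum of counts S = 51 over n = 14 hours.
Posterior: Gamma(α+S, β+n) = Gamma(4.7+51, 3.7+14) = Gamma(55.7, 17.7).
Var = α/β² = 55.7/17.7² = 0.1778.

0.1778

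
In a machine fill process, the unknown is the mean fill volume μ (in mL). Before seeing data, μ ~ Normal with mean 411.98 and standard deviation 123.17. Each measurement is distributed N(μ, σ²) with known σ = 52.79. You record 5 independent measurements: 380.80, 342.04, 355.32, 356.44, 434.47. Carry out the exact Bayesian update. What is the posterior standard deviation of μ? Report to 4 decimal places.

23.1863

For Normal data with known variance σ², a Normal(μ₀, σ₀²) prior on μ is conjugate. Posterior precision = 1/σ₀² + n/σ²; posterior mean is the precision-weighted average of μ₀ and x̄.
σ₀² = 123.17² = 15170.8489, σ² = 52.79² = 2786.7841; σ² + n·σ₀² = 2786.7841 + 5·15170.8489 = 78641.0286.
Posterior precision = 1/σ₀² + n/σ² = 1/15170.8489 + 5/2786.7841 = (σ² + n·σ₀²)/(σ₀²σ²) = 78641.0286/(15170.8489·2786.7841); posterior variance σₙ² = σ₀²σ²/(σ² + n·σ₀²) = 15170.8489·2786.7841/78641.0286 = 537.605894.
Posterior SD = √σₙ² = √(15170.8489·2786.7841/78641.0286) = 23.1863.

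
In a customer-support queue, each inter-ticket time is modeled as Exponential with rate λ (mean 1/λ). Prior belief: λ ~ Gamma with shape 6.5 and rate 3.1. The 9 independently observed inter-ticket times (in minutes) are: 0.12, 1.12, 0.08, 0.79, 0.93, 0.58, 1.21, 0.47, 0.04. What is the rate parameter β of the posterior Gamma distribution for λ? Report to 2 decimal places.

8.44

With a Gamma(shape α, rate β) prior on the exponential rate λ, the posterior after n observations with total T = Σxᵢ is Gamma(α+n, β+T).
Sum of observations T = 5.34 minutes; n = 9.
Posterior: Gamma(6.5+9, 3.1+5.34) = Gamma(15.5, 8.44).
Posterior β = 8.44.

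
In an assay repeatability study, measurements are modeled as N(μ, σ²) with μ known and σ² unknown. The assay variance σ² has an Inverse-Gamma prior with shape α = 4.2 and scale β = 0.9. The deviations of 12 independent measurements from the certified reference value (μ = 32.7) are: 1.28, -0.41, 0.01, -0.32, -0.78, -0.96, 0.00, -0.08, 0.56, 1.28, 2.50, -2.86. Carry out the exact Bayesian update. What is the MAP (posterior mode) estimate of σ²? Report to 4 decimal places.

With known mean μ and an Inverse-Gamma(α, β) prior on σ², the Normal likelihood is conjugate: posterior is Inv-Gamma(α + n/2, β + Σ(xᵢ−μ)²/2).
Σ(xᵢ−μ)² = (1.28)² + (-0.41)² + (0.01)² + (-0.32)² + (-0.78)² + (-0.96)² + (0.00)² + (-0.08)² + (0.56)² + (1.28)² + (2.50)² + (-2.86)² = 19.8270.
Posterior: Inv-Gamma(4.2 + 12/2, 0.9 + 19.8270/2) = Inv-Gamma(10.20, 10.81350).
Mode = β/(α+1) = 10.81350/11.20 = 0.9655.

0.9655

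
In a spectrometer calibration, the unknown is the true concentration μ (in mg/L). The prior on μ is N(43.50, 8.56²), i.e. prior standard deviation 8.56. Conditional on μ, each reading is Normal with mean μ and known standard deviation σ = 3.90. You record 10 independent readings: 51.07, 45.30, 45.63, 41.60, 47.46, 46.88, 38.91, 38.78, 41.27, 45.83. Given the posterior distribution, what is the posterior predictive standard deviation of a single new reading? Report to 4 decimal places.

4.0866

For Normal data with known variance σ², a Normal(μ₀, σ₀²) prior on μ is conjugate. Posterior precision = 1/σ₀² + n/σ²; posterior mean is the precision-weighted average of μ₀ and x̄.
σ₀² = 8.56² = 73.2736, σ² = 3.90² = 15.21; σ² + n·σ₀² = 15.21 + 10·73.2736 = 747.946.
Posterior precision = 1/σ₀² + n/σ² = 1/73.2736 + 10/15.21 = (σ² + n·σ₀²)/(σ₀²σ²) = 747.946/(73.2736·15.21); posterior variance σₙ² = σ₀²σ²/(σ² + n·σ₀²) = 73.2736·15.21/747.946 = 1.490069.
Predictive variance for one new observation = σₙ² + σ² = 73.2736·15.21/747.946 + 15.21 = σ²·(σ₀² + 747.946)/747.946 = 15.21·821.2196/747.946 = 16.700069; SD = √(15.21·821.2196/747.946) = 4.0866.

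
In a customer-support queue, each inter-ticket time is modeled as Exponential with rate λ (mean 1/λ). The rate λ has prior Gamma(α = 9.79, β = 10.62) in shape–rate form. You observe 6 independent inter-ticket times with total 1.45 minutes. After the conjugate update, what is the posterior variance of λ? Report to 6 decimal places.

With a Gamma(shape α, rate β) prior on the exponential rate λ, the posterior after n observations with total T = Σxᵢ is Gamma(α+n, β+T).
Posterior: Gamma(9.79+6, 10.62+1.45) = Gamma(15.79, 12.07).
Var = α/β² = 0.108385.

0.108385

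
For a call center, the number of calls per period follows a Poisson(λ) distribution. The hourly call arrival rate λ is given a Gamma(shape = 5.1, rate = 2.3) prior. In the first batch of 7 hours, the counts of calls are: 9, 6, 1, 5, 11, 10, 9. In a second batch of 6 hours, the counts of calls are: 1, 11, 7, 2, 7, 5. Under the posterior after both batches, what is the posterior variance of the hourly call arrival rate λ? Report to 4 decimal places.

With a Gamma(shape α, rate β) prior, the Poisson likelihood is conjugate: the posterior is Gamma(α + ΣXᵢ, β + n).
Batch 1: sum of counts S = 51 over n = 7 hours.
After batch 1: Gamma(α+S, β+n) = Gamma(5.1+51, 2.3+7) = Gamma(56.1, 9.3).
Batch 2: sum of counts S = 33 over n = 6 hours.
After batch 2: Gamma(α+S, β+n) = Gamma(56.1+33, 9.3+6) = Gamma(89.1, 15.3).
Var = α/β² = 89.1/15.3² = 0.3806.

0.3806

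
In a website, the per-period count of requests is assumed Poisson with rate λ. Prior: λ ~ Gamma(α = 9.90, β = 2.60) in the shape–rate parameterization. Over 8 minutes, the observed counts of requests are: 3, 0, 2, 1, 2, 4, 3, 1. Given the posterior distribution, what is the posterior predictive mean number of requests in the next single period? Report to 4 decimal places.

With a Gamma(shape α, rate β) prior, the Poisson likelihood is conjugate: the posterior is Gamma(α + ΣXᵢ, β + n).
Sum of counts S = 16 over n = 8 minutes.
Posterior: Gamma(α+S, β+n) = Gamma(9.90+16, 2.60+8) = Gamma(25.90, 10.60).
The predictive distribution for one future period is NegBinom with mean α/β = 2.4434.

2.4434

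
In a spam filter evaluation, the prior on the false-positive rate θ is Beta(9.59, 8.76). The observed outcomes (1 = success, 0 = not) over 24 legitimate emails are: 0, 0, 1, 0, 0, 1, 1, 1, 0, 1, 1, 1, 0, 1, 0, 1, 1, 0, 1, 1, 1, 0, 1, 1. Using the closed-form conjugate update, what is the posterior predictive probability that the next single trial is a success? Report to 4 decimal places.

The Beta prior is conjugate to a Binomial/Bernoulli likelihood; the update adds successes to α and failures to β.
Posterior: Beta(α+k, β+n−k) = Beta(9.59+15, 8.76+9) = Beta(24.59, 17.76).
For a single future Bernoulli trial, P(success | data) = α/(α+β) = 0.5806.

0.5806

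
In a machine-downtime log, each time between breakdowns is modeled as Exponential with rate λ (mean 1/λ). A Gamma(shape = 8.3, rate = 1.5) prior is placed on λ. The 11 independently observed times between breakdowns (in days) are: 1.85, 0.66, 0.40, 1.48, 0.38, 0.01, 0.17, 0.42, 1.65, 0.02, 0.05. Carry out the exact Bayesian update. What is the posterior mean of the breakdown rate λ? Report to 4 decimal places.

With a Gamma(shape α, rate β) prior on the exponential rate λ, the posterior after n observations with total T = Σxᵢ is Gamma(α+n, β+T).
Sum of observations T = 7.09 days; n = 11.
Posterior: Gamma(8.3+11, 1.5+7.09) = Gamma(19.3, 8.59).
Posterior mean of λ = α/β = 19.3/8.59 = 2.2468.

2.2468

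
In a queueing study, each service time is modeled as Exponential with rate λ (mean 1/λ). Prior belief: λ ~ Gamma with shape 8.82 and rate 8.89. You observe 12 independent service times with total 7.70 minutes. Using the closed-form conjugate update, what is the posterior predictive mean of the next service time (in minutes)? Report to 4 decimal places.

With a Gamma(shape α, rate β) prior on the exponential rate λ, the posterior after n observations with total T = Σxᵢ is Gamma(α+n, β+T).
Posterior: Gamma(8.82+12, 8.89+7.70) = Gamma(20.82, 16.59).
The predictive distribution for the next observation is Lomax; its mean is β/(α−1) = 16.59/19.82 = 0.8370.

0.8370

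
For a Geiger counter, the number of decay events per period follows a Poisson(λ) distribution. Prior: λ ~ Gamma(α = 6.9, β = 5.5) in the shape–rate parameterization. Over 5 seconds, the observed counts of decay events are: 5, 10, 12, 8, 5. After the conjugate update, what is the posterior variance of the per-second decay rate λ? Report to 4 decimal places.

0.4254

With a Gamma(shape α, rate β) prior, the Poisson likelihood is conjugate: the posterior is Gamma(α + ΣXᵢ, β + n).
Sum of counts S = 40 over n = 5 seconds.
Posterior: Gamma(α+S, β+n) = Gamma(6.9+40, 5.5+5) = Gamma(46.9, 10.5).
Var = α/β² = 46.9/10.5² = 0.4254.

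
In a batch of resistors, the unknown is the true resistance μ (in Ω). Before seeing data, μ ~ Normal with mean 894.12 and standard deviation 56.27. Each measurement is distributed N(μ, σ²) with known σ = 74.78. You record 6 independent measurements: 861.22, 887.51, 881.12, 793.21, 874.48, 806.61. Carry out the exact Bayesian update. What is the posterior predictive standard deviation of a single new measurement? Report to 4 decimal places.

79.4488

For Normal data with known variance σ², a Normal(μ₀, σ₀²) prior on μ is conjugate. Posterior precision = 1/σ₀² + n/σ²; posterior mean is the precision-weighted average of μ₀ and x̄.
σ₀² = 56.27² = 3166.3129, σ² = 74.78² = 5592.0484; σ² + n·σ₀² = 5592.0484 + 6·3166.3129 = 24589.9258.
Posterior precision = 1/σ₀² + n/σ² = 1/3166.3129 + 6/5592.0484 = (σ² + n·σ₀²)/(σ₀²σ²) = 24589.9258/(3166.3129·5592.0484); posterior variance σₙ² = σ₀²σ²/(σ² + n·σ₀²) = 3166.3129·5592.0484/24589.9258 = 720.058089.
Predictive variance for one new observation = σₙ² + σ² = 3166.3129·5592.0484/24589.9258 + 5592.0484 = σ²·(σ₀² + 24589.9258)/24589.9258 = 5592.0484·27756.2387/24589.9258 = 6312.106489; SD = √(5592.0484·27756.2387/24589.9258) = 79.4488.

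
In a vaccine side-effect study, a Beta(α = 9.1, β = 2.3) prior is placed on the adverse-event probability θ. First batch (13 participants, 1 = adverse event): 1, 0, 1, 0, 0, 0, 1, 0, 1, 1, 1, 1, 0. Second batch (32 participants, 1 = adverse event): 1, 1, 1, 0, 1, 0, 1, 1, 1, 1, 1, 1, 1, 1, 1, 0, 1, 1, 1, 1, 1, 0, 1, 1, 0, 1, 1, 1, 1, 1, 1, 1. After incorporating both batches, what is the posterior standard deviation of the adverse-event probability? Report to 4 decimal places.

The Beta prior is conjugate to a Binomial/Bernoulli likelihood; the update adds successes to α and failures to β.
After batch 1: Beta(9.1+7, 2.3+6) = Beta(16.1, 8.3).
After batch 2: Beta(16.1+27, 8.3+5) = Beta(43.1, 13.3).
Var = αβ/((α+β)²(α+β+1)) = 43.1·13.3/(56.4²·57.4) = 0.00313949; SD = √0.00313949 = 0.0560.

0.0560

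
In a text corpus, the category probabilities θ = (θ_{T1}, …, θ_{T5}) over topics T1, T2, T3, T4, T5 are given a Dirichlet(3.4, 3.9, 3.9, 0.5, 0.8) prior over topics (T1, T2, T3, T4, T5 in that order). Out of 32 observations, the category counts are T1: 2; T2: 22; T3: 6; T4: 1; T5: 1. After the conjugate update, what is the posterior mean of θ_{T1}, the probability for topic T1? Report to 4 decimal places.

The Dirichlet prior is conjugate to the Multinomial likelihood: each posterior αⱼ = prior αⱼ + observed count nⱼ.
Posterior concentration: (5.4, 25.9, 9.9, 1.5, 1.8), total = 44.5.
E[θ_{T1}|data] = α_{T1}/Σα = 5.4/44.5 = 0.1213.

0.1213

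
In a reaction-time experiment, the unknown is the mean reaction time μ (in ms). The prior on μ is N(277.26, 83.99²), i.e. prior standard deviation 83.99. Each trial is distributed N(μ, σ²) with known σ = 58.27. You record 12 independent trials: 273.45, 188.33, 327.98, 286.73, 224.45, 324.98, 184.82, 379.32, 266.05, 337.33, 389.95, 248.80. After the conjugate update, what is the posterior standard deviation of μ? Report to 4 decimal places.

For Normal data with known variance σ², a Normal(μ₀, σ₀²) prior on μ is conjugate. Posterior precision = 1/σ₀² + n/σ²; posterior mean is the precision-weighted average of μ₀ and x̄.
σ₀² = 83.99² = 7054.3201, σ² = 58.27² = 3395.3929; σ² + n·σ₀² = 3395.3929 + 12·7054.3201 = 88047.2341.
Posterior precision = 1/σ₀² + n/σ² = 1/7054.3201 + 12/3395.3929 = (σ² + n·σ₀²)/(σ₀²σ²) = 88047.2341/(7054.3201·3395.3929); posterior variance σₙ² = σ₀²σ²/(σ² + n·σ₀²) = 7054.3201·3395.3929/88047.2341 = 272.037942.
Posterior SD = √σₙ² = √(7054.3201·3395.3929/88047.2341) = 16.4936.

16.4936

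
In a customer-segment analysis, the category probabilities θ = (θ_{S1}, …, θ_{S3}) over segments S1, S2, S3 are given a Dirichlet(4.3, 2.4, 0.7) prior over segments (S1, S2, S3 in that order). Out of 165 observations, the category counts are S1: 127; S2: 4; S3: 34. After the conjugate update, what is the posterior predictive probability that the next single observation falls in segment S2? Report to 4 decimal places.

0.0371

The Dirichlet prior is conjugate to the Multinomial likelihood: each posterior αⱼ = prior αⱼ + observed count nⱼ.
Posterior concentration: (131.3, 6.4, 34.7), total = 172.4.
P(next = S2 | data) = α_{S2}/Σα = 0.0371.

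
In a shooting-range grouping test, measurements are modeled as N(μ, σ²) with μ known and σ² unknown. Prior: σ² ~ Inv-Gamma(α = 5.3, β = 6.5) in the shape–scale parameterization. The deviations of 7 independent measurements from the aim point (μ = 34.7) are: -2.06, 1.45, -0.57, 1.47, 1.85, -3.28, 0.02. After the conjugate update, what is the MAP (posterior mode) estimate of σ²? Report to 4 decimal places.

1.8374

With known mean μ and an Inverse-Gamma(α, β) prior on σ², the Normal likelihood is conjugate: posterior is Inv-Gamma(α + n/2, β + Σ(xᵢ−μ)²/2).
Σ(xᵢ−μ)² = (-2.06)² + (1.45)² + (-0.57)² + (1.47)² + (1.85)² + (-3.28)² + (0.02)² = 23.0132.
Posterior: Inv-Gamma(5.3 + 7/2, 6.5 + 23.0132/2) = Inv-Gamma(8.80, 18.00660).
Mode = β/(α+1) = 18.00660/9.80 = 1.8374.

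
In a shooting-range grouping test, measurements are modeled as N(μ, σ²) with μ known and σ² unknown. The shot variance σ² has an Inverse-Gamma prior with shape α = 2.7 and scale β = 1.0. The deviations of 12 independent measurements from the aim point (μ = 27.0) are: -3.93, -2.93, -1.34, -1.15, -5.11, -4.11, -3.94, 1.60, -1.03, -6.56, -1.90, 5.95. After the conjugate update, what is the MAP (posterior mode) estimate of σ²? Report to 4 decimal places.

With known mean μ and an Inverse-Gamma(α, β) prior on σ², the Normal likelihood is conjugate: posterior is Inv-Gamma(α + n/2, β + Σ(xᵢ−μ)²/2).
Σ(xᵢ−μ)² = (-3.93)² + (-2.93)² + (-1.34)² + (-1.15)² + (-5.11)² + (-4.11)² + (-3.94)² + (1.60)² + (-1.03)² + (-6.56)² + (-1.90)² + (5.95)² = 171.3427.
Posterior: Inv-Gamma(2.7 + 12/2, 1.0 + 171.3427/2) = Inv-Gamma(8.70, 86.67135).
Mode = β/(α+1) = 86.67135/9.70 = 8.9352.

8.9352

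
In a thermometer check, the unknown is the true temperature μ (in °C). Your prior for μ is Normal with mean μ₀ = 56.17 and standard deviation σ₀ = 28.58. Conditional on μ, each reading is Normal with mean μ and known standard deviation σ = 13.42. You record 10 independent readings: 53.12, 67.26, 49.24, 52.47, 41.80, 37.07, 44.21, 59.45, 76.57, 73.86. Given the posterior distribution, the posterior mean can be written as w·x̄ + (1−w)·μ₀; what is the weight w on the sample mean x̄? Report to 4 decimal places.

0.9784

For Normal data with known variance σ², a Normal(μ₀, σ₀²) prior on μ is conjugate. Posterior precision = 1/σ₀² + n/σ²; posterior mean is the precision-weighted average of μ₀ and x̄.
σ₀² = 28.58² = 816.8164, σ² = 13.42² = 180.0964. Prior precision 1/σ₀² = 1/816.8164; data precision n/σ² = 10/180.0964.
w = (n/σ²)/(1/σ₀² + n/σ²) = n·σ₀²/(σ² + n·σ₀²) = 10·816.8164/(180.0964 + 10·816.8164) = 8168.164/8348.2604 = 0.9784.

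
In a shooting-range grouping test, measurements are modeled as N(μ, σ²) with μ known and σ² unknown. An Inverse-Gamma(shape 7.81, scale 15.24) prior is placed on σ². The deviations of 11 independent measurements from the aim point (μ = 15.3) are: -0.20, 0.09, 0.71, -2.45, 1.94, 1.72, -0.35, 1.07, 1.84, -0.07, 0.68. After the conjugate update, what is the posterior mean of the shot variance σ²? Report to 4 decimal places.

1.9853

With known mean μ and an Inverse-Gamma(α, β) prior on σ², the Normal likelihood is conjugate: posterior is Inv-Gamma(α + n/2, β + Σ(xᵢ−μ)²/2).
Σ(xᵢ−μ)² = (-0.20)² + (0.09)² + (0.71)² + (-2.45)² + (1.94)² + (1.72)² + (-0.35)² + (1.07)² + (1.84)² + (-0.07)² + (0.68)² = 18.3970.
Posterior: Inv-Gamma(7.81 + 11/2, 15.24 + 18.3970/2) = Inv-Gamma(13.31, 24.43850).
E[σ²|data] = β/(α−1) = 24.43850/12.31 = 1.9853.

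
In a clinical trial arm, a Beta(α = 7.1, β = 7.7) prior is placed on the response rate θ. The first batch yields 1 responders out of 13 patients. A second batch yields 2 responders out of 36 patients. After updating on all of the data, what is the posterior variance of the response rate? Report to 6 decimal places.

The Beta prior is conjugate to a Binomial/Bernoulli likelihood; the update adds successes to α and failures to β.
After batch 1: Beta(7.1+1, 7.7+12) = Beta(8.1, 19.7).
After batch 2: Beta(8.1+2, 19.7+34) = Beta(10.1, 53.7).
Var = αβ/((α+β)²(α+β+1)) = 10.1·53.7/(63.8²·64.8) = 0.002056.

0.002056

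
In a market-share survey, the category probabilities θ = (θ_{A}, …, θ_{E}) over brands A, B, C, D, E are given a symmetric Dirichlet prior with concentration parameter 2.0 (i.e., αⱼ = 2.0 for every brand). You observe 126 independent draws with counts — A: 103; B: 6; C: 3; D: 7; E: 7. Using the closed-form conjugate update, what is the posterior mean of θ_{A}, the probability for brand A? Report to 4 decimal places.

0.7721

The Dirichlet prior is conjugate to the Multinomial likelihood: each posterior αⱼ = prior αⱼ + observed count nⱼ.
Posterior concentration: (105.0, 8.0, 5.0, 9.0, 9.0), total = 136.0.
E[θ_{A}|data] = α_{A}/Σα = 105.0/136.0 = 0.7721.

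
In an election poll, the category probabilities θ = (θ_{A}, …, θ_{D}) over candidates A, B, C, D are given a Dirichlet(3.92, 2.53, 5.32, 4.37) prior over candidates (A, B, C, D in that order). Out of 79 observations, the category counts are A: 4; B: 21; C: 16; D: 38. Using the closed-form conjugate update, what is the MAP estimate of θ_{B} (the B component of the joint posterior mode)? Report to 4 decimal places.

0.2472

The Dirichlet prior is conjugate to the Multinomial likelihood: each posterior αⱼ = prior αⱼ + observed count nⱼ.
Posterior concentration: (7.92, 23.53, 21.32, 42.37), total = 95.14.
Joint mode component: (α_{B}−1)/(Σα−K) = 22.53/91.14 = 0.2472.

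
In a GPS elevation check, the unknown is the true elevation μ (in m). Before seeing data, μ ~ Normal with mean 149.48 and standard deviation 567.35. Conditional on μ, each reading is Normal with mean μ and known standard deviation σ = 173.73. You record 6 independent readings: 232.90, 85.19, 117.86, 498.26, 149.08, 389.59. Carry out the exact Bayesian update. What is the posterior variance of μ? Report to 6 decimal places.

4952.948738

For Normal data with known variance σ², a Normal(μ₀, σ₀²) prior on μ is conjugate. Posterior precision = 1/σ₀² + n/σ²; posterior mean is the precision-weighted average of μ₀ and x̄.
σ₀² = 567.35² = 321886.0225, σ² = 173.73² = 30182.1129; σ² + n·σ₀² = 30182.1129 + 6·321886.0225 = 1961498.2479.
Posterior precision = 1/σ₀² + n/σ² = 1/321886.0225 + 6/30182.1129 = (σ² + n·σ₀²)/(σ₀²σ²) = 1961498.2479/(321886.0225·30182.1129); posterior variance σₙ² = σ₀²σ²/(σ² + n·σ₀²) = 321886.0225·30182.1129/1961498.2479 = 4952.948738.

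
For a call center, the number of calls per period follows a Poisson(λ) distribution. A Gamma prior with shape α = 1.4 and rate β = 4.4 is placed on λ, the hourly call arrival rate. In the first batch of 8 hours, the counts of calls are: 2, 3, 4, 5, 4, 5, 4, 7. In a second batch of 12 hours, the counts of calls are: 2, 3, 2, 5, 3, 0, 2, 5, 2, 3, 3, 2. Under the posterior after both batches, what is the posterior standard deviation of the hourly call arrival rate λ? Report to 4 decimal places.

0.3365

With a Gamma(shape α, rate β) prior, the Poisson likelihood is conjugate: the posterior is Gamma(α + ΣXᵢ, β + n).
Batch 1: sum of counts S = 34 over n = 8 hours.
After batch 1: Gamma(α+S, β+n) = Gamma(1.4+34, 4.4+8) = Gamma(35.4, 12.4).
Batch 2: sum of counts S = 32 over n = 12 hours.
After batch 2: Gamma(α+S, β+n) = Gamma(35.4+32, 12.4+12) = Gamma(67.4, 24.4).
SD = √α/β = √67.4/24.4 = 0.3365.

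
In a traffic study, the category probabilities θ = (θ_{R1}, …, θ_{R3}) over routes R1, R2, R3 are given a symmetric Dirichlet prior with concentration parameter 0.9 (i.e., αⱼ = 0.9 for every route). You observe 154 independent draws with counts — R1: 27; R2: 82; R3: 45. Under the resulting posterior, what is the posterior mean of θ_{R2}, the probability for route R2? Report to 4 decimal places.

0.5290

The Dirichlet prior is conjugate to the Multinomial likelihood: each posterior αⱼ = prior αⱼ + observed count nⱼ.
Posterior concentration: (27.9, 82.9, 45.9), total = 156.7.
E[θ_{R2}|data] = α_{R2}/Σα = 82.9/156.7 = 0.5290.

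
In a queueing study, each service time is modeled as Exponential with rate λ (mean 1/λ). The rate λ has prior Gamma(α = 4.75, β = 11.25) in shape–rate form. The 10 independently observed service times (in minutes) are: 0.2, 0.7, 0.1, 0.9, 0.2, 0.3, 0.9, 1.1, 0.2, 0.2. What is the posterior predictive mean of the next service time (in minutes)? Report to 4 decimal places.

With a Gamma(shape α, rate β) prior on the exponential rate λ, the posterior after n observations with total T = Σxᵢ is Gamma(α+n, β+T).
Sum of observations T = 4.8 minutes; n = 10.
Posterior: Gamma(4.75+10, 11.25+4.8) = Gamma(14.75, 16.05).
The predictive distribution for the next observation is Lomax; its mean is β/(α−1) = 16.05/13.75 = 1.1673.

1.1673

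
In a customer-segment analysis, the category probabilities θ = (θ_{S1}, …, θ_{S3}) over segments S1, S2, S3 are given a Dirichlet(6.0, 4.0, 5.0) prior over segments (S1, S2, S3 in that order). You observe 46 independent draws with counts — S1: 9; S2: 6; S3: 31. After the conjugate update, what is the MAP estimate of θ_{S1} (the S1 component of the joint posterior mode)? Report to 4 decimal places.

The Dirichlet prior is conjugate to the Multinomial likelihood: each posterior αⱼ = prior αⱼ + observed count nⱼ.
Posterior concentration: (15.0, 10.0, 36.0), total = 61.0.
Joint mode component: (α_{S1}−1)/(Σα−K) = 14.0/58.0 = 0.2414.

0.2414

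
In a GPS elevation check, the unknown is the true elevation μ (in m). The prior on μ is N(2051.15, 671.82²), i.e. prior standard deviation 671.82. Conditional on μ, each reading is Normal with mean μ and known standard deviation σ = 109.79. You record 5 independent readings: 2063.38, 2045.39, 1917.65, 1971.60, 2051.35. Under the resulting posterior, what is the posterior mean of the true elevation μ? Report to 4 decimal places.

For Normal data with known variance σ², a Normal(μ₀, σ₀²) prior on μ is conjugate. Posterior precision = 1/σ₀² + n/σ²; posterior mean is the precision-weighted average of μ₀ and x̄.
Σxᵢ = 2063.38 + 2045.39 + 1917.65 + 1971.60 + 2051.35 = 10049.37, so n·x̄ = 10049.37.
σ₀² = 671.82² = 451342.1124, σ² = 109.79² = 12053.8441; σ² + n·σ₀² = 12053.8441 + 5·451342.1124 = 2268764.4061.
Posterior mean = (μ₀/σ₀² + n·x̄/σ²)/(1/σ₀² + n/σ²) = (σ²·μ₀ + σ₀²·n·x̄)/(σ² + n·σ₀²) = (12053.8441·2051.15 + 451342.1124·10049.37)/2268764.4061 = 4560428126.414903/2268764.4061 = 2010.0933.

2010.0933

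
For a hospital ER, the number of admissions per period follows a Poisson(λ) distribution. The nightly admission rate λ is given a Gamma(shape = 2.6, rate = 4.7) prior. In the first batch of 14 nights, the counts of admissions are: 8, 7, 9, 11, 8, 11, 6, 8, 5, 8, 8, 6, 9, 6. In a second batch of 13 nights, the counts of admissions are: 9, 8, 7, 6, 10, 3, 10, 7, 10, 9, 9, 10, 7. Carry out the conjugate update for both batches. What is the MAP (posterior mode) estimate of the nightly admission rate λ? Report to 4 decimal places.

6.8328

With a Gamma(shape α, rate β) prior, the Poisson likelihood is conjugate: the posterior is Gamma(α + ΣXᵢ, β + n).
Batch 1: sum of counts S = 110 over n = 14 nights.
After batch 1: Gamma(α+S, β+n) = Gamma(2.6+110, 4.7+14) = Gamma(112.6, 18.7).
Batch 2: sum of counts S = 105 over n = 13 nights.
After batch 2: Gamma(α+S, β+n) = Gamma(112.6+105, 18.7+13) = Gamma(217.6, 31.7).
Mode of Gamma(α,β) for α≥1 is (α−1)/β = 216.6/31.7 = 6.8328.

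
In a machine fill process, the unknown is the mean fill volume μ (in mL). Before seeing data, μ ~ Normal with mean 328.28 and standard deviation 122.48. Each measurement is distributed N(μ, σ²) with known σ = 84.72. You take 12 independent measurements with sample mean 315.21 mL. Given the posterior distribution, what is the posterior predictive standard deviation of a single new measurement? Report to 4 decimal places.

For Normal data with known variance σ², a Normal(μ₀, σ₀²) prior on μ is conjugate. Posterior precision = 1/σ₀² + n/σ²; posterior mean is the precision-weighted average of μ₀ and x̄.
σ₀² = 122.48² = 15001.3504, σ² = 84.72² = 7177.4784; σ² + n·σ₀² = 7177.4784 + 12·15001.3504 = 187193.6832.
Posterior precision = 1/σ₀² + n/σ² = 1/15001.3504 + 12/7177.4784 = (σ² + n·σ₀²)/(σ₀²σ²) = 187193.6832/(15001.3504·7177.4784); posterior variance σₙ² = σ₀²σ²/(σ² + n·σ₀²) = 15001.3504·7177.4784/187193.6832 = 575.189646.
Predictive variance for one new observation = σₙ² + σ² = 15001.3504·7177.4784/187193.6832 + 7177.4784 = σ²·(σ₀² + 187193.6832)/187193.6832 = 7177.4784·202195.0336/187193.6832 = 7752.668046; SD = √(7177.4784·202195.0336/187193.6832) = 88.0492.

88.0492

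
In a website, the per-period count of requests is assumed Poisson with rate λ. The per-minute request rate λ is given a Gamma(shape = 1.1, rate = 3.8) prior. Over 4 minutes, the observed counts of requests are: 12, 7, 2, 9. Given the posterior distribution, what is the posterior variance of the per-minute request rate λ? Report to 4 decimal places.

With a Gamma(shape α, rate β) prior, the Poisson likelihood is conjugate: the posterior is Gamma(α + ΣXᵢ, β + n).
Sum of counts S = 30 over n = 4 minutes.
Posterior: Gamma(α+S, β+n) = Gamma(1.1+30, 3.8+4) = Gamma(31.1, 7.8).
Var = α/β² = 31.1/7.8² = 0.5112.

0.5112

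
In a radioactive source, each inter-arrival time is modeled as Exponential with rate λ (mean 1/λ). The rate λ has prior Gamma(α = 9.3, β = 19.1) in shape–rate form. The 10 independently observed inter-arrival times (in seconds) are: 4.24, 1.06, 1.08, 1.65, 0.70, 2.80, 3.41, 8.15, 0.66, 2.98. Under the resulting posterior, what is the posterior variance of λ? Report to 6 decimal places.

With a Gamma(shape α, rate β) prior on the exponential rate λ, the posterior after n observations with total T = Σxᵢ is Gamma(α+n, β+T).
Sum of observations T = 26.73 seconds; n = 10.
Posterior: Gamma(9.3+10, 19.1+26.73) = Gamma(19.3, 45.83).
Var = α/β² = 0.009189.

0.009189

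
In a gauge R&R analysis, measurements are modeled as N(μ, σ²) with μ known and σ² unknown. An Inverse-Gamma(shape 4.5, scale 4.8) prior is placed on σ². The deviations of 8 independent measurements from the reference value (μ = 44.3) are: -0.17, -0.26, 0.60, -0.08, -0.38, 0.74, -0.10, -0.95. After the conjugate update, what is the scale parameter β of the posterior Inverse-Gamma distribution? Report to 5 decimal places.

With known mean μ and an Inverse-Gamma(α, β) prior on σ², the Normal likelihood is conjugate: posterior is Inv-Gamma(α + n/2, β + Σ(xᵢ−μ)²/2).
Σ(xᵢ−μ)² = (-0.17)² + (-0.26)² + (0.60)² + (-0.08)² + (-0.38)² + (0.74)² + (-0.10)² + (-0.95)² = 2.0674.
Posterior: Inv-Gamma(4.5 + 8/2, 4.8 + 2.0674/2) = Inv-Gamma(8.50, 5.83370).
Posterior β = 5.83370.

5.83370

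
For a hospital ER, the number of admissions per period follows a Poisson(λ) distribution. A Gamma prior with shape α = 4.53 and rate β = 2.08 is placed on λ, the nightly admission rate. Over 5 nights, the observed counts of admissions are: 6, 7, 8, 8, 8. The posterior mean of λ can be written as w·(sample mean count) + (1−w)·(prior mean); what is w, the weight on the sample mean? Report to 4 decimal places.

With a Gamma(shape α, rate β) prior, the Poisson likelihood is conjugate: the posterior is Gamma(α + ΣXᵢ, β + n).
Posterior mean = (α₀+S)/(β₀+n) = [n/(β₀+n)]·(S/n) + [β₀/(β₀+n)]·(α₀/β₀), so only n and β₀ enter the weight.
Weight on data w = n/(β₀+n) = 5/(2.08+5) = 5/7.08 = 0.7062.

0.7062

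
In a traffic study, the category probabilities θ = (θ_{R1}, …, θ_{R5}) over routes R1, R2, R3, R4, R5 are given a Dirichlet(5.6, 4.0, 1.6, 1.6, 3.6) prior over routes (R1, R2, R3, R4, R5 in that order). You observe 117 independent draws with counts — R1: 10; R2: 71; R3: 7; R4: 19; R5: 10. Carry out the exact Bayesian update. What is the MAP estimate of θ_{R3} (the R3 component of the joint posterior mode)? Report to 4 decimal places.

The Dirichlet prior is conjugate to the Multinomial likelihood: each posterior αⱼ = prior αⱼ + observed count nⱼ.
Posterior concentration: (15.6, 75.0, 8.6, 20.6, 13.6), total = 133.4.
Joint mode component: (α_{R3}−1)/(Σα−K) = 7.6/128.4 = 0.0592.

0.0592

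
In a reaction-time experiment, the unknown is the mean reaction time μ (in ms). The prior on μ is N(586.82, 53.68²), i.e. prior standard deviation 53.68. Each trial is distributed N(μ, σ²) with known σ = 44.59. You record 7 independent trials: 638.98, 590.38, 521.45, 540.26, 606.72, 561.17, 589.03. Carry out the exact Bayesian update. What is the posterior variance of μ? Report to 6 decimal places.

For Normal data with known variance σ², a Normal(μ₀, σ₀²) prior on μ is conjugate. Posterior precision = 1/σ₀² + n/σ²; posterior mean is the precision-weighted average of μ₀ and x̄.
σ₀² = 53.68² = 2881.5424, σ² = 44.59² = 1988.2681; σ² + n·σ₀² = 1988.2681 + 7·2881.5424 = 22159.0649.
Posterior precision = 1/σ₀² + n/σ² = 1/2881.5424 + 7/1988.2681 = (σ² + n·σ₀²)/(σ₀²σ²) = 22159.0649/(2881.5424·1988.2681); posterior variance σₙ² = σ₀²σ²/(σ² + n·σ₀²) = 2881.5424·1988.2681/22159.0649 = 258.552374.

258.552374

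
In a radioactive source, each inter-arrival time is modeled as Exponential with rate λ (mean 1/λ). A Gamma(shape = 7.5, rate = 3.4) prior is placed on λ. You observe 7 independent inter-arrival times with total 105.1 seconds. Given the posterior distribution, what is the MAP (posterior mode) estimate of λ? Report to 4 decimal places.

0.1244

With a Gamma(shape α, rate β) prior on the exponential rate λ, the posterior after n observations with total T = Σxᵢ is Gamma(α+n, β+T).
Posterior: Gamma(7.5+7, 3.4+105.1) = Gamma(14.5, 108.5).
Mode = (α−1)/β = 0.1244.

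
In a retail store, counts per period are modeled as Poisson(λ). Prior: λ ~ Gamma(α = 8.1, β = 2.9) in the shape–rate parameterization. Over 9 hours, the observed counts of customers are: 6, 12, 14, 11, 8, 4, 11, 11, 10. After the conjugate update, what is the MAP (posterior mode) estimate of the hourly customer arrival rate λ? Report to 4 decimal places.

With a Gamma(shape α, rate β) prior, the Poisson likelihood is conjugate: the posterior is Gamma(α + ΣXᵢ, β + n).
Sum of counts S = 87 over n = 9 hours.
Posterior: Gamma(α+S, β+n) = Gamma(8.1+87, 2.9+9) = Gamma(95.1, 11.9).
Mode of Gamma(α,β) for α≥1 is (α−1)/β = 94.1/11.9 = 7.9076.

7.9076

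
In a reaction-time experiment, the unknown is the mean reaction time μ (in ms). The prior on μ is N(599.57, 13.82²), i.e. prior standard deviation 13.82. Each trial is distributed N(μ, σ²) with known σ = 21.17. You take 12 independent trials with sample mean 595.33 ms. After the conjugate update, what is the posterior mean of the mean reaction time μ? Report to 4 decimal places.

596.0235

For Normal data with known variance σ², a Normal(μ₀, σ₀²) prior on μ is conjugate. Posterior precision = 1/σ₀² + n/σ²; posterior mean is the precision-weighted average of μ₀ and x̄.
n·x̄ = 12·595.33 = 7143.96.
σ₀² = 13.82² = 190.9924, σ² = 21.17² = 448.1689; σ² + n·σ₀² = 448.1689 + 12·190.9924 = 2740.0777.
Posterior mean = (μ₀/σ₀² + n·x̄/σ²)/(1/σ₀² + n/σ²) = (σ²·μ₀ + σ₀²·n·x̄)/(σ² + n·σ₀²) = (448.1689·599.57 + 190.9924·7143.96)/2740.0777 = 1633150.693277/2740.0777 = 596.0235.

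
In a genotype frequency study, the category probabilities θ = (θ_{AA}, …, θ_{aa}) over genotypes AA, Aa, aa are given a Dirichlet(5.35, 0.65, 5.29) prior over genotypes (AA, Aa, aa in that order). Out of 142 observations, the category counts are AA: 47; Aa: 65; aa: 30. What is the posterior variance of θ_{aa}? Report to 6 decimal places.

The Dirichlet prior is conjugate to the Multinomial likelihood: each posterior αⱼ = prior αⱼ + observed count nⱼ.
Posterior concentration: (52.35, 65.65, 35.29), total = 153.29.
Var[θ_j] = α_j(Σα−α_j)/((Σα)²(Σα+1)) = 35.29·118.00/(153.29²·154.29) = 0.001149.

0.001149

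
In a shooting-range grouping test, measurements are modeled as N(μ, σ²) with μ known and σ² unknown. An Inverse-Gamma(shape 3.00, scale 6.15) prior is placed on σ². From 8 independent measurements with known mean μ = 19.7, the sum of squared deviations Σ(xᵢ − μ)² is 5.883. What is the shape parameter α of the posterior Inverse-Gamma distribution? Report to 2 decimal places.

With known mean μ and an Inverse-Gamma(α, β) prior on σ², the Normal likelihood is conjugate: posterior is Inv-Gamma(α + n/2, β + Σ(xᵢ−μ)²/2).
Posterior: Inv-Gamma(3.00 + 8/2, 6.15 + 5.883/2) = Inv-Gamma(7.00, 9.0915).
Posterior α = 7.00.

7.00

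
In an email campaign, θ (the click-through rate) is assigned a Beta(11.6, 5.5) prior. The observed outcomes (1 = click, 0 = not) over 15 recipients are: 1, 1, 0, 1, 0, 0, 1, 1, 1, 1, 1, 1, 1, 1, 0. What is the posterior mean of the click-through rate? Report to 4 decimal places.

0.7040

The Beta prior is conjugate to a Binomial/Bernoulli likelihood; the update adds successes to α and failures to β.
Posterior: Beta(α+k, β+n−k) = Beta(11.6+11, 5.5+4) = Beta(22.6, 9.5).
Posterior mean = α/(α+β) = 22.6/32.1 = 0.7040.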